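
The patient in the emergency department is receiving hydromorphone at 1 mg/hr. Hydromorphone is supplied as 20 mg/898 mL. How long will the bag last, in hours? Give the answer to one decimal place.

20.0 hours

Concentration = 20 mg ÷ 898 mL = 0.02227171 mg/mL
Rate = 1 mg/hr ÷ 0.02227171 mg/mL = 44.9 mL/hr
Duration = 898 mL ÷ 44.9 mL/hr = 20 hr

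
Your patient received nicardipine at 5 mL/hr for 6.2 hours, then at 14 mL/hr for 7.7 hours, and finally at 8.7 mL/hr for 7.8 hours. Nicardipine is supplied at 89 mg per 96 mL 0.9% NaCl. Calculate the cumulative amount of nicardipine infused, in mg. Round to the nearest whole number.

192 mg

Concentration = 89 mg ÷ 96 mL = 0.9270833 mg/mL
Stage 1: 5 mL/hr × 6.2 hr = 31 mL → 31 mL × 0.9270833 mg/mL = 28.73958 mg
Stage 2: 14 mL/hr × 7.7 hr = 107.8 mL → 107.8 mL × 0.9270833 mg/mL = 99.93958 mg
Stage 3: 8.7 mL/hr × 7.8 hr = 67.86 mL → 67.86 mL × 0.9270833 mg/mL = 62.91188 mg
Total = 28.73958 + 99.93958 + 62.91188 = 191.591 mg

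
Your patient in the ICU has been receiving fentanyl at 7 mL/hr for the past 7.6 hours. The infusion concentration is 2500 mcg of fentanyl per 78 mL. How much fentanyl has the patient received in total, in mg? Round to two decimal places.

1.71 mg

Concentration = 2500 mcg ÷ 78 mL = 32.05128 mcg/mL
Drug rate = 7 mL/hr × 32.05128 mcg/mL = 224.359 mcg/hr
Total = 224.359 mcg/hr × 7.6 hr = 1705.128 mcg = 1.705128 mg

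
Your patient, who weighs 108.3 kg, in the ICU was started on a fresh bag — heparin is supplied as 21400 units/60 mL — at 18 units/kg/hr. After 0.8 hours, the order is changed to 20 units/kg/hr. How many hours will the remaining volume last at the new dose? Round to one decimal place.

Initial rate:
Dose = 18 units/kg/hr × 108.3 kg = 1949.4 units/hr
Concentration = 21400 units ÷ 60 mL = 356.6667 units/mL
Rate = 1949.4 units/hr ÷ 356.6667 units/mL = 5.465607 mL/hr
Volume infused so far = 5.465607 mL/hr × 0.8 hr = 4.372486 mL
Volume remaining = 60 − 4.372486 = 55.62751 mL
New rate:
Dose = 20 units/kg/hr × 108.3 kg = 2166 units/hr
Rate = 2166 units/hr ÷ 356.6667 units/mL = 6.072897 mL/hr
Time remaining = 55.62751 mL ÷ 6.072897 mL/hr = 9.159963 hr

9.2 hours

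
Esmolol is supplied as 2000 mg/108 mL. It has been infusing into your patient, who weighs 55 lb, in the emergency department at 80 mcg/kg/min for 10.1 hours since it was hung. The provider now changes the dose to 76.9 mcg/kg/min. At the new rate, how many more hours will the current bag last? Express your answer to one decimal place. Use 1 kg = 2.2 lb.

6.8 hours

Initial rate:
Weight = 55 lb ÷ 2.2 lb/kg = 25 kg
Dose = 80 mcg/kg/min × 25 kg = 2000 mcg/min
2000 mcg/min × 60 min/hr = 120000 mcg/hr
Concentration = 2000 mg ÷ 108 mL = 18.51852 mg/mL = 18518.52 mcg/mL
Rate = 120000 mcg/hr ÷ 18518.52 mcg/mL = 6.48 mL/hr
Volume infused so far = 6.48 mL/hr × 10.1 hr = 65.448 mL
Volume remaining = 108 − 65.448 = 42.552 mL
New rate:
Dose = 76.9 mcg/kg/min × 25 kg = 1922.5 mcg/min
1922.5 mcg/min × 60 min/hr = 115350 mcg/hr
Rate = 115350 mcg/hr ÷ 18518.52 mcg/mL = 6.2289 mL/hr
Time remaining = 42.552 mL ÷ 6.2289 mL/hr = 6.831383 hr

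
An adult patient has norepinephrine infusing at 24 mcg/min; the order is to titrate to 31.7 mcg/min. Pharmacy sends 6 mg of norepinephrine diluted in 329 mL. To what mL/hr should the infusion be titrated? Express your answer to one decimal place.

104.3 mL/hr

31.7 mcg/min × 60 min/hr = 1902 mcg/hr
Concentration = 6 mg ÷ 329 mL = 0.01823708 mg/mL = 18.23708 mcg/mL
Rate = 1902 mcg/hr ÷ 18.23708 mcg/mL = 104.293 mL/hr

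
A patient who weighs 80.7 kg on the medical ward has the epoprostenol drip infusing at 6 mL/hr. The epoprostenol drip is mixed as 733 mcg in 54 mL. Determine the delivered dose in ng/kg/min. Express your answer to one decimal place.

16.8 ng/kg/min

Concentration = 733 mcg ÷ 54 mL = 13.57407 mcg/mL = 13574.07 ng/mL
Drug rate = 6 mL/hr × 13574.07 ng/mL = 81444.44 ng/hr
81444.44 ng/hr ÷ 60 min/hr = 1357.407 ng/min
1357.407 ng/min ÷ 80.7 kg = 16.82041 ng/kg/min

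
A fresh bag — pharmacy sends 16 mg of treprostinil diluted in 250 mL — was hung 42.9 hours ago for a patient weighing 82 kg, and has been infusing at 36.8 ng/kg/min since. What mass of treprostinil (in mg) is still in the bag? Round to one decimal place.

Dose = 36.8 ng/kg/min × 82 kg = 3017.6 ng/min
3017.6 ng/min × 60 min/hr = 181056 ng/hr
Concentration = 16 mg ÷ 250 mL = 0.064 mg/mL = 64000 ng/mL
Rate = 181056 ng/hr ÷ 64000 ng/mL = 2.829 mL/hr
Volume infused = 2.829 mL/hr × 42.9 hr = 121.3641 mL
Volume remaining = 250 − 121.3641 = 128.6359 mL
Drug remaining = 128.6359 mL × 64000 ng/mL = 8232698 ng = 8.232698 mg

8.2 mg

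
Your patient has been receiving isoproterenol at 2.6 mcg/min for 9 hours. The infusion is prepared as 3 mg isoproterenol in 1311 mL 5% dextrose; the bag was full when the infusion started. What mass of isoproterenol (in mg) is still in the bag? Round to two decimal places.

1.60 mg

2.6 mcg/min × 60 min/hr = 156 mcg/hr
Concentration = 3 mg ÷ 1311 mL = 0.00228833 mg/mL = 2.28833 mcg/mL
Rate = 156 mcg/hr ÷ 2.28833 mcg/mL = 68.172 mL/hr
Volume infused = 68.172 mL/hr × 9 hr = 613.548 mL
Volume remaining = 1311 − 613.548 = 697.452 mL
Drug remaining = 697.452 mL × 2.28833 mcg/mL = 1596 mcg = 1.596 mg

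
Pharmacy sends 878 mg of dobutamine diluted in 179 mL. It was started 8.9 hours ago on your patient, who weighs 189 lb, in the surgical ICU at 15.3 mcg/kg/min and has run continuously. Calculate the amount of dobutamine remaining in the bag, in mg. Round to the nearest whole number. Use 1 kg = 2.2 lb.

176 mg

Weight = 189 lb ÷ 2.2 lb/kg = 85.90909 kg
Dose = 15.3 mcg/kg/min × 85.90909 kg = 1314.409 mcg/min
1314.409 mcg/min × 60 min/hr = 78864.55 mcg/hr
Concentration = 878 mg ÷ 179 mL = 4.905028 mg/mL = 4905.028 mcg/mL
Rate = 78864.55 mcg/hr ÷ 4905.028 mcg/mL = 16.07831 mL/hr
Volume infused = 16.07831 mL/hr × 8.9 hr = 143.0969 mL
Volume remaining = 179 − 143.0969 = 35.90307 mL
Drug remaining = 35.90307 mL × 4905.028 mcg/mL = 176105.5 mcg = 176.1055 mg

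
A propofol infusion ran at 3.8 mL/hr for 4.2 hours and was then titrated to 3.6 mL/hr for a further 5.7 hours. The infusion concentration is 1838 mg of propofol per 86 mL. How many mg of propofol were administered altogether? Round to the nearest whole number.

780 mg

Concentration = 1838 mg ÷ 86 mL = 21.37209 mg/mL
Stage 1: 3.8 mL/hr × 4.2 hr = 15.96 mL → 15.96 mL × 21.37209 mg/mL = 341.0986 mg
Stage 2: 3.6 mL/hr × 5.7 hr = 20.52 mL → 20.52 mL × 21.37209 mg/mL = 438.5553 mg
Total = 341.0986 + 438.5553 = 779.654 mg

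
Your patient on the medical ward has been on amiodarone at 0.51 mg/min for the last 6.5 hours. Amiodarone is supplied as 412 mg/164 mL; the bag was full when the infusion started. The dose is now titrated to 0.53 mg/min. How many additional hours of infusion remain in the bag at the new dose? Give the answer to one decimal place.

6.7 hours

Initial rate:
0.51 mg/min × 60 min/hr = 30.6 mg/hr
Concentration = 412 mg ÷ 164 mL = 2.512195 mg/mL
Rate = 30.6 mg/hr ÷ 2.512195 mg/mL = 12.18058 mL/hr
Volume infused so far = 12.18058 mL/hr × 6.5 hr = 79.17379 mL
Volume remaining = 164 − 79.17379 = 84.82621 mL
New rate:
0.53 mg/min × 60 min/hr = 31.8 mg/hr
Rate = 31.8 mg/hr ÷ 2.512195 mg/mL = 12.65825 mL/hr
Time remaining = 84.82621 mL ÷ 12.65825 mL/hr = 6.701258 hr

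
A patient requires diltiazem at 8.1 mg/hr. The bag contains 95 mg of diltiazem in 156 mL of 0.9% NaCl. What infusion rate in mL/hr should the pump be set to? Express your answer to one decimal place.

Concentration = 95 mg ÷ 156 mL = 0.6089744 mg/mL
Rate = 8.1 mg/hr ÷ 0.6089744 mg/mL = 13.30105 mL/hr

13.3 mL/hr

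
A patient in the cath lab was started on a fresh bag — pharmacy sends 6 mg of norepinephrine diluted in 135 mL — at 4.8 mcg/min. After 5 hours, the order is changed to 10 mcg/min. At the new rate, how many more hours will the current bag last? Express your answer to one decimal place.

Initial rate:
4.8 mcg/min × 60 min/hr = 288 mcg/hr
Concentration = 6 mg ÷ 135 mL = 0.04444444 mg/mL = 44.44444 mcg/mL
Rate = 288 mcg/hr ÷ 44.44444 mcg/mL = 6.48 mL/hr
Volume infused so far = 6.48 mL/hr × 5 hr = 32.4 mL
Volume remaining = 135 − 32.4 = 102.6 mL
New rate:
10 mcg/min × 60 min/hr = 600 mcg/hr
Rate = 600 mcg/hr ÷ 44.44444 mcg/mL = 13.5 mL/hr
Time remaining = 102.6 mL ÷ 13.5 mL/hr = 7.6 hr

7.6 hours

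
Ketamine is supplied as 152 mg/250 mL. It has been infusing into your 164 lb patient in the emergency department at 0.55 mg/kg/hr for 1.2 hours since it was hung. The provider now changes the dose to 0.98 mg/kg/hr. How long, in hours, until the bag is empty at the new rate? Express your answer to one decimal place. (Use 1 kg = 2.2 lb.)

Initial rate:
Weight = 164 lb ÷ 2.2 lb/kg = 74.54545 kg
Dose = 0.55 mg/kg/hr × 74.54545 kg = 41 mg/hr
Concentration = 152 mg ÷ 250 mL = 0.608 mg/mL
Rate = 41 mg/hr ÷ 0.608 mg/mL = 67.43421 mL/hr
Volume infused so far = 67.43421 mL/hr × 1.2 hr = 80.92105 mL
Volume remaining = 250 − 80.92105 = 169.0789 mL
New rate:
Dose = 0.98 mg/kg/hr × 74.54545 kg = 73.05455 mg/hr
Rate = 73.05455 mg/hr ÷ 0.608 mg/mL = 120.1555 mL/hr
Time remaining = 169.0789 mL ÷ 120.1555 mL/hr = 1.407168 hr

1.4 hours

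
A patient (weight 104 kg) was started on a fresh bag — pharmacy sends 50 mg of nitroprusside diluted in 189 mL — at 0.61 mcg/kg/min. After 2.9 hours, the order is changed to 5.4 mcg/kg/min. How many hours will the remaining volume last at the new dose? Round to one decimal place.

1.2 hours

Initial rate:
Dose = 0.61 mcg/kg/min × 104 kg = 63.44 mcg/min
63.44 mcg/min × 60 min/hr = 3806.4 mcg/hr
Concentration = 50 mg ÷ 189 mL = 0.2645503 mg/mL = 264.5503 mcg/mL
Rate = 3806.4 mcg/hr ÷ 264.5503 mcg/mL = 14.38819 mL/hr
Volume infused so far = 14.38819 mL/hr × 2.9 hr = 41.72576 mL
Volume remaining = 189 − 41.72576 = 147.2742 mL
New rate:
Dose = 5.4 mcg/kg/min × 104 kg = 561.6 mcg/min
561.6 mcg/min × 60 min/hr = 33696 mcg/hr
Rate = 33696 mcg/hr ÷ 264.5503 mcg/mL = 127.3709 mL/hr
Time remaining = 147.2742 mL ÷ 127.3709 mL/hr = 1.156263 hr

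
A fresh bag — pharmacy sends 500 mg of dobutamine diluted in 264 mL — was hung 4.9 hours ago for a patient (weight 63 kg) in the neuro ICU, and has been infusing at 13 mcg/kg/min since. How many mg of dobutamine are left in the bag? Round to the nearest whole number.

259 mg

Dose = 13 mcg/kg/min × 63 kg = 819 mcg/min
819 mcg/min × 60 min/hr = 49140 mcg/hr
Concentration = 500 mg ÷ 264 mL = 1.893939 mg/mL = 1893.939 mcg/mL
Rate = 49140 mcg/hr ÷ 1893.939 mcg/mL = 25.94592 mL/hr
Volume infused = 25.94592 mL/hr × 4.9 hr = 127.135 mL
Volume remaining = 264 − 127.135 = 136.865 mL
Drug remaining = 136.865 mL × 1893.939 mcg/mL = 259214 mcg = 259.214 mg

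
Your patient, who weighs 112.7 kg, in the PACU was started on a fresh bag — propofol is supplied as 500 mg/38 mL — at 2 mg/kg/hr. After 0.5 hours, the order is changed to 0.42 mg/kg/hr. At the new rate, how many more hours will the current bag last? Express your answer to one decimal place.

8.2 hours

Initial rate:
Dose = 2 mg/kg/hr × 112.7 kg = 225.4 mg/hr
Concentration = 500 mg ÷ 38 mL = 13.15789 mg/mL
Rate = 225.4 mg/hr ÷ 13.15789 mg/mL = 17.1304 mL/hr
Volume infused so far = 17.1304 mL/hr × 0.5 hr = 8.5652 mL
Volume remaining = 38 − 8.5652 = 29.4348 mL
New rate:
Dose = 0.42 mg/kg/hr × 112.7 kg = 47.334 mg/hr
Rate = 47.334 mg/hr ÷ 13.15789 mg/mL = 3.597384 mL/hr
Time remaining = 29.4348 mL ÷ 3.597384 mL/hr = 8.182279 hr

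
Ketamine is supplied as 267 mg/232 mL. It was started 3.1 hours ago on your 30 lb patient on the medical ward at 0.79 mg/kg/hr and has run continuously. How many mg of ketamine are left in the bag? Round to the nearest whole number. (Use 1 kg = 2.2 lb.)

Weight = 30 lb ÷ 2.2 lb/kg = 13.63636 kg
Dose = 0.79 mg/kg/hr × 13.63636 kg = 10.77273 mg/hr
Concentration = 267 mg ÷ 232 mL = 1.150862 mg/mL
Rate = 10.77273 mg/hr ÷ 1.150862 mg/mL = 9.360572 mL/hr
Volume infused = 9.360572 mL/hr × 3.1 hr = 29.01777 mL
Volume remaining = 232 − 29.01777 = 202.9822 mL
Drug remaining = 202.9822 mL × 1.150862 mg/mL = 233.6045 mg

234 mg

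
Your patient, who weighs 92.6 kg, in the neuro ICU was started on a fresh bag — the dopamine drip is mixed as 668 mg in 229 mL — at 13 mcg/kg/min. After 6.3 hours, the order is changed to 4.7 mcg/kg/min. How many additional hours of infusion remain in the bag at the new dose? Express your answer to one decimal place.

Initial rate:
Dose = 13 mcg/kg/min × 92.6 kg = 1203.8 mcg/min
1203.8 mcg/min × 60 min/hr = 72228 mcg/hr
Concentration = 668 mg ÷ 229 mL = 2.917031 mg/mL = 2917.031 mcg/mL
Rate = 72228 mcg/hr ÷ 2917.031 mcg/mL = 24.7608 mL/hr
Volume infused so far = 24.7608 mL/hr × 6.3 hr = 155.993 mL
Volume remaining = 229 − 155.993 = 73.00698 mL
New rate:
Dose = 4.7 mcg/kg/min × 92.6 kg = 435.22 mcg/min
435.22 mcg/min × 60 min/hr = 26113.2 mcg/hr
Rate = 26113.2 mcg/hr ÷ 2917.031 mcg/mL = 8.95198 mL/hr
Time remaining = 73.00698 mL ÷ 8.95198 mL/hr = 8.1554 hr

8.2 hours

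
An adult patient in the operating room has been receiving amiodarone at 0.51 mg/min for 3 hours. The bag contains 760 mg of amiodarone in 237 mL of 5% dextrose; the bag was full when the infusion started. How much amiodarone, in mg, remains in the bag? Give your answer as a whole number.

668 mg

0.51 mg/min × 60 min/hr = 30.6 mg/hr
Concentration = 760 mg ÷ 237 mL = 3.206751 mg/mL
Rate = 30.6 mg/hr ÷ 3.206751 mg/mL = 9.542368 mL/hr
Volume infused = 9.542368 mL/hr × 3 hr = 28.62711 mL
Volume remaining = 237 − 28.62711 = 208.3729 mL
Drug remaining = 208.3729 mL × 3.206751 mg/mL = 668.2 mg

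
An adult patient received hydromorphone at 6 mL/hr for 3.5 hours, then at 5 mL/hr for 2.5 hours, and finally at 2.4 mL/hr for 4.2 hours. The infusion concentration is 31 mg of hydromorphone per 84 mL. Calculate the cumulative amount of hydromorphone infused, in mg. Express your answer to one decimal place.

Concentration = 31 mg ÷ 84 mL = 0.3690476 mg/mL
Stage 1: 6 mL/hr × 3.5 hr = 21 mL → 21 mL × 0.3690476 mg/mL = 7.75 mg
Stage 2: 5 mL/hr × 2.5 hr = 12.5 mL → 12.5 mL × 0.3690476 mg/mL = 4.613095 mg
Stage 3: 2.4 mL/hr × 4.2 hr = 10.08 mL → 10.08 mL × 0.3690476 mg/mL = 3.72 mg
Total = 7.75 + 4.613095 + 3.72 = 16.0831 mg

16.1 mg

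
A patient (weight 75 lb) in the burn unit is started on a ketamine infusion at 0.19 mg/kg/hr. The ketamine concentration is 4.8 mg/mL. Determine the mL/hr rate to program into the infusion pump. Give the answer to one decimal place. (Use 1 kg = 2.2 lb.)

Weight = 75 lb ÷ 2.2 lb/kg = 34.09091 kg
Dose = 0.19 mg/kg/hr × 34.09091 kg = 6.477273 mg/hr
Rate = 6.477273 mg/hr ÷ 4.8 mg/mL = 1.349432 mL/hr

1.3 mL/hr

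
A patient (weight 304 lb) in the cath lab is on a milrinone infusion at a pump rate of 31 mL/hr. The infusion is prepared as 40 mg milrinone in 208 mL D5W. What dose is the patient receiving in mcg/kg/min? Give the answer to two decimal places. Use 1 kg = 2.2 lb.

Weight = 304 lb ÷ 2.2 lb/kg = 138.1818 kg
Concentration = 40 mg ÷ 208 mL = 0.1923077 mg/mL = 192.3077 mcg/mL
Drug rate = 31 mL/hr × 192.3077 mcg/mL = 5961.538 mcg/hr
5961.538 mcg/hr ÷ 60 min/hr = 99.35897 mcg/min
99.35897 mcg/min ÷ 138.1818 kg = 0.7190452 mcg/kg/min

0.72 mcg/kg/min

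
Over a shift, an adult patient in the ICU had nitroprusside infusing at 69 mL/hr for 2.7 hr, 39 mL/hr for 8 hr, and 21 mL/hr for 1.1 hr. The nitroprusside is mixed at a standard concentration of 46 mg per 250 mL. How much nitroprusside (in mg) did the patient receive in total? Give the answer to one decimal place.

95.9 mg

Concentration = 46 mg ÷ 250 mL = 0.184 mg/mL
Stage 1: 69 mL/hr × 2.7 hr = 186.3 mL → 186.3 mL × 0.184 mg/mL = 34.2792 mg
Stage 2: 39 mL/hr × 8 hr = 312 mL → 312 mL × 0.184 mg/mL = 57.408 mg
Stage 3: 21 mL/hr × 1.1 hr = 23.1 mL → 23.1 mL × 0.184 mg/mL = 4.2504 mg
Total = 34.2792 + 57.408 + 4.2504 = 95.9376 mg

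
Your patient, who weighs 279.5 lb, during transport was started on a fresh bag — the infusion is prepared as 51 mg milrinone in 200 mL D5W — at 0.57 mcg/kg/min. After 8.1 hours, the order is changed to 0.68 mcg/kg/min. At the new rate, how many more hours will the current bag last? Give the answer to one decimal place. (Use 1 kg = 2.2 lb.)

Initial rate:
Weight = 279.5 lb ÷ 2.2 lb/kg = 127.0455 kg
Dose = 0.57 mcg/kg/min × 127.0455 kg = 72.41591 mcg/min
72.41591 mcg/min × 60 min/hr = 4344.955 mcg/hr
Concentration = 51 mg ÷ 200 mL = 0.255 mg/mL = 255 mcg/mL
Rate = 4344.955 mcg/hr ÷ 255 mcg/mL = 17.03904 mL/hr
Volume infused so far = 17.03904 mL/hr × 8.1 hr = 138.0162 mL
Volume remaining = 200 − 138.0162 = 61.9838 mL
New rate:
Dose = 0.68 mcg/kg/min × 127.0455 kg = 86.39091 mcg/min
86.39091 mcg/min × 60 min/hr = 5183.455 mcg/hr
Rate = 5183.455 mcg/hr ÷ 255 mcg/mL = 20.32727 mL/hr
Time remaining = 61.9838 mL ÷ 20.32727 mL/hr = 3.049292 hr

3.0 hours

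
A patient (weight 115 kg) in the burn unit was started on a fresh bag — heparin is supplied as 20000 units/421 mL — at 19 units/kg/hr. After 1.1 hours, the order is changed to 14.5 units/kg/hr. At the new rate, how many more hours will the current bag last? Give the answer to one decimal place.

Initial rate:
Dose = 19 units/kg/hr × 115 kg = 2185 units/hr
Concentration = 20000 units ÷ 421 mL = 47.50594 units/mL
Rate = 2185 units/hr ÷ 47.50594 units/mL = 45.99425 mL/hr
Volume infused so far = 45.99425 mL/hr × 1.1 hr = 50.59368 mL
Volume remaining = 421 − 50.59368 = 370.4063 mL
New rate:
Dose = 14.5 units/kg/hr × 115 kg = 1667.5 units/hr
Rate = 1667.5 units/hr ÷ 47.50594 units/mL = 35.10088 mL/hr
Time remaining = 370.4063 mL ÷ 35.10088 mL/hr = 10.55262 hr

10.6 hours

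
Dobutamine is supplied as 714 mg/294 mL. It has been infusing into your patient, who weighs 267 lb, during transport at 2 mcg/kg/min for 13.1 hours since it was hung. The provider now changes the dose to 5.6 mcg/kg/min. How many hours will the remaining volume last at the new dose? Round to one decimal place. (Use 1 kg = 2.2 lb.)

12.8 hours

Initial rate:
Weight = 267 lb ÷ 2.2 lb/kg = 121.3636 kg
Dose = 2 mcg/kg/min × 121.3636 kg = 242.7273 mcg/min
242.7273 mcg/min × 60 min/hr = 14563.64 mcg/hr
Concentration = 714 mg ÷ 294 mL = 2.428571 mg/mL = 2428.571 mcg/mL
Rate = 14563.64 mcg/hr ÷ 2428.571 mcg/mL = 5.996791 mL/hr
Volume infused so far = 5.996791 mL/hr × 13.1 hr = 78.55797 mL
Volume remaining = 294 − 78.55797 = 215.442 mL
New rate:
Dose = 5.6 mcg/kg/min × 121.3636 kg = 679.6364 mcg/min
679.6364 mcg/min × 60 min/hr = 40778.18 mcg/hr
Rate = 40778.18 mcg/hr ÷ 2428.571 mcg/mL = 16.79102 mL/hr
Time remaining = 215.442 mL ÷ 16.79102 mL/hr = 12.83079 hr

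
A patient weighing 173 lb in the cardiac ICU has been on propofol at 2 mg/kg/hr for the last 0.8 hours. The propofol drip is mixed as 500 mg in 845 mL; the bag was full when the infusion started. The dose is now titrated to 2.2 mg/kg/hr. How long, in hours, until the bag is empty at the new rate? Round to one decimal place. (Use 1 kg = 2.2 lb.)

2.2 hours

Initial rate:
Weight = 173 lb ÷ 2.2 lb/kg = 78.63636 kg
Dose = 2 mg/kg/hr × 78.63636 kg = 157.2727 mg/hr
Concentration = 500 mg ÷ 845 mL = 0.591716 mg/mL
Rate = 157.2727 mg/hr ÷ 0.591716 mg/mL = 265.7909 mL/hr
Volume infused so far = 265.7909 mL/hr × 0.8 hr = 212.6327 mL
Volume remaining = 845 − 212.6327 = 632.3673 mL
New rate:
Dose = 2.2 mg/kg/hr × 78.63636 kg = 173 mg/hr
Rate = 173 mg/hr ÷ 0.591716 mg/mL = 292.37 mL/hr
Time remaining = 632.3673 mL ÷ 292.37 mL/hr = 2.162901 hr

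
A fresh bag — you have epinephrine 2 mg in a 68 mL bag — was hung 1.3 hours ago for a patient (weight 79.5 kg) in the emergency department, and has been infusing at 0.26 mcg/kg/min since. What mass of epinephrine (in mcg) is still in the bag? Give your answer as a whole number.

388 mcg

Dose = 0.26 mcg/kg/min × 79.5 kg = 20.67 mcg/min
20.67 mcg/min × 60 min/hr = 1240.2 mcg/hr
Concentration = 2 mg ÷ 68 mL = 0.02941176 mg/mL = 29.41176 mcg/mL
Rate = 1240.2 mcg/hr ÷ 29.41176 mcg/mL = 42.1668 mL/hr
Volume infused = 42.1668 mL/hr × 1.3 hr = 54.81684 mL
Volume remaining = 68 − 54.81684 = 13.18316 mL
Drug remaining = 13.18316 mL × 29.41176 mcg/mL = 387.74 mcg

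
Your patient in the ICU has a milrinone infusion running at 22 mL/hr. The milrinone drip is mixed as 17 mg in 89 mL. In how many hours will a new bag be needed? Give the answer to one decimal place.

Duration = 89 mL ÷ 22 mL/hr = 4.045455 hr

4.0 hours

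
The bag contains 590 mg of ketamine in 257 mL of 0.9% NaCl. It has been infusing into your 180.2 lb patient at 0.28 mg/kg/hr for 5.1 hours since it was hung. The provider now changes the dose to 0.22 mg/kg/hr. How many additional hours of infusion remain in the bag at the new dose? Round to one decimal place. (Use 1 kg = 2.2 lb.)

Initial rate:
Weight = 180.2 lb ÷ 2.2 lb/kg = 81.90909 kg
Dose = 0.28 mg/kg/hr × 81.90909 kg = 22.93455 mg/hr
Concentration = 590 mg ÷ 257 mL = 2.29572 mg/mL
Rate = 22.93455 mg/hr ÷ 2.29572 mg/mL = 9.990133 mL/hr
Volume infused so far = 9.990133 mL/hr × 5.1 hr = 50.94968 mL
Volume remaining = 257 − 50.94968 = 206.0503 mL
New rate:
Dose = 0.22 mg/kg/hr × 81.90909 kg = 18.02 mg/hr
Rate = 18.02 mg/hr ÷ 2.29572 mg/mL = 7.84939 mL/hr
Time remaining = 206.0503 mL ÷ 7.84939 mL/hr = 26.25049 hr

26.3 hours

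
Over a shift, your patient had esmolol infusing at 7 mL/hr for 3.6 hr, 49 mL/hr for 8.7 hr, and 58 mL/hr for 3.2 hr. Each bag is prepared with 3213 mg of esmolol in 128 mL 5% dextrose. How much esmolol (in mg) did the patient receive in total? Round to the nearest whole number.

15992 mg

Concentration = 3213 mg ÷ 128 mL = 25.10156 mg/mL
Stage 1: 7 mL/hr × 3.6 hr = 25.2 mL → 25.2 mL × 25.10156 mg/mL = 632.5594 mg
Stage 2: 49 mL/hr × 8.7 hr = 426.3 mL → 426.3 mL × 25.10156 mg/mL = 10700.8 mg
Stage 3: 58 mL/hr × 3.2 hr = 185.6 mL → 185.6 mL × 25.10156 mg/mL = 4658.85 mg
Total = 632.5594 + 10700.8 + 4658.85 = 15992.21 mg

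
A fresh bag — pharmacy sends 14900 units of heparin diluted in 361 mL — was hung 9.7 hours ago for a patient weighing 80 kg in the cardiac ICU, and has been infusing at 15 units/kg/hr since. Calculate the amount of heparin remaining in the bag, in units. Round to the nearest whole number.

3260 units

Dose = 15 units/kg/hr × 80 kg = 1200 units/hr
Concentration = 14900 units ÷ 361 mL = 41.27424 units/mL
Rate = 1200 units/hr ÷ 41.27424 units/mL = 29.07383 mL/hr
Volume infused = 29.07383 mL/hr × 9.7 hr = 282.0161 mL
Volume remaining = 361 − 282.0161 = 78.98389 mL
Drug remaining = 78.98389 mL × 41.27424 units/mL = 3260 units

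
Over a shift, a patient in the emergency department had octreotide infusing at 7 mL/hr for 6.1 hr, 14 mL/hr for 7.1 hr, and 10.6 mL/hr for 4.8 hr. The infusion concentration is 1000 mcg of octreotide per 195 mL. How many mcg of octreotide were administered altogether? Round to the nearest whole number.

Concentration = 1000 mcg ÷ 195 mL = 5.128205 mcg/mL
Stage 1: 7 mL/hr × 6.1 hr = 42.7 mL → 42.7 mL × 5.128205 mcg/mL = 218.9744 mcg
Stage 2: 14 mL/hr × 7.1 hr = 99.4 mL → 99.4 mL × 5.128205 mcg/mL = 509.7436 mcg
Stage 3: 10.6 mL/hr × 4.8 hr = 50.88 mL → 50.88 mL × 5.128205 mcg/mL = 260.9231 mcg
Total = 218.9744 + 509.7436 + 260.9231 = 989.641 mcg

990 mcg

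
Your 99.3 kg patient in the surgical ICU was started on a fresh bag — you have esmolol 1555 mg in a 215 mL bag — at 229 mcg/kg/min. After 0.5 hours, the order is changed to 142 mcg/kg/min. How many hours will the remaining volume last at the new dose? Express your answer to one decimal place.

1.0 hours

Initial rate:
Dose = 229 mcg/kg/min × 99.3 kg = 22739.7 mcg/min
22739.7 mcg/min × 60 min/hr = 1364382 mcg/hr
Concentration = 1555 mg ÷ 215 mL = 7.232558 mg/mL = 7232.558 mcg/mL
Rate = 1364382 mcg/hr ÷ 7232.558 mcg/mL = 188.6445 mL/hr
Volume infused so far = 188.6445 mL/hr × 0.5 hr = 94.32223 mL
Volume remaining = 215 − 94.32223 = 120.6778 mL
New rate:
Dose = 142 mcg/kg/min × 99.3 kg = 14100.6 mcg/min
14100.6 mcg/min × 60 min/hr = 846036 mcg/hr
Rate = 846036 mcg/hr ÷ 7232.558 mcg/mL = 116.976 mL/hr
Time remaining = 120.6778 mL ÷ 116.976 mL/hr = 1.031645 hr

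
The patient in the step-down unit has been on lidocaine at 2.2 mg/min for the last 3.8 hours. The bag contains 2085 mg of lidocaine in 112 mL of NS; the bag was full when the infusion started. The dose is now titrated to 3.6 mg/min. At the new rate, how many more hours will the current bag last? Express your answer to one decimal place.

Initial rate:
2.2 mg/min × 60 min/hr = 132 mg/hr
Concentration = 2085 mg ÷ 112 mL = 18.61607 mg/mL
Rate = 132 mg/hr ÷ 18.61607 mg/mL = 7.090647 mL/hr
Volume infused so far = 7.090647 mL/hr × 3.8 hr = 26.94446 mL
Volume remaining = 112 − 26.94446 = 85.05554 mL
New rate:
3.6 mg/min × 60 min/hr = 216 mg/hr
Rate = 216 mg/hr ÷ 18.61607 mg/mL = 11.60288 mL/hr
Time remaining = 85.05554 mL ÷ 11.60288 mL/hr = 7.330556 hr

7.3 hours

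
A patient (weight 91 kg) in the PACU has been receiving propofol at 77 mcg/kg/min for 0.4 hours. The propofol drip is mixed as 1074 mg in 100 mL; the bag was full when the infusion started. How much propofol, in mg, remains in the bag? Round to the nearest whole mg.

906 mg

Dose = 77 mcg/kg/min × 91 kg = 7007 mcg/min
7007 mcg/min × 60 min/hr = 420420 mcg/hr
Concentration = 1074 mg ÷ 100 mL = 10.74 mg/mL = 10740 mcg/mL
Rate = 420420 mcg/hr ÷ 10740 mcg/mL = 39.14525 mL/hr
Volume infused = 39.14525 mL/hr × 0.4 hr = 15.6581 mL
Volume remaining = 100 − 15.6581 = 84.3419 mL
Drug remaining = 84.3419 mL × 10740 mcg/mL = 905832 mcg = 905.832 mg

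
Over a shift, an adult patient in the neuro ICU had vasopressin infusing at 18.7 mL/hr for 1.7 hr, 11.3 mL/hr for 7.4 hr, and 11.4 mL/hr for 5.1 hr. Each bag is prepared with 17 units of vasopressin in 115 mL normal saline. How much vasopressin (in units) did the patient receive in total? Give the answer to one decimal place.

Concentration = 17 units ÷ 115 mL = 0.1478261 units/mL
Stage 1: 18.7 mL/hr × 1.7 hr = 31.79 mL → 31.79 mL × 0.1478261 units/mL = 4.699391 units
Stage 2: 11.3 mL/hr × 7.4 hr = 83.62 mL → 83.62 mL × 0.1478261 units/mL = 12.36122 units
Stage 3: 11.4 mL/hr × 5.1 hr = 58.14 mL → 58.14 mL × 0.1478261 units/mL = 8.594609 units
Total = 4.699391 + 12.36122 + 8.594609 = 25.65522 units

25.7 units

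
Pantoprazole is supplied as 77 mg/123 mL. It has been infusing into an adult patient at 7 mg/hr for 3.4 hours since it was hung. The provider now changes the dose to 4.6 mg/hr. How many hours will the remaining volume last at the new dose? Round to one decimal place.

11.6 hours

Initial rate:
Concentration = 77 mg ÷ 123 mL = 0.6260163 mg/mL
Rate = 7 mg/hr ÷ 0.6260163 mg/mL = 11.18182 mL/hr
Volume infused so far = 11.18182 mL/hr × 3.4 hr = 38.01818 mL
Volume remaining = 123 − 38.01818 = 84.98182 mL
New rate:
Rate = 4.6 mg/hr ÷ 0.6260163 mg/mL = 7.348052 mL/hr
Time remaining = 84.98182 mL ÷ 7.348052 mL/hr = 11.56522 hr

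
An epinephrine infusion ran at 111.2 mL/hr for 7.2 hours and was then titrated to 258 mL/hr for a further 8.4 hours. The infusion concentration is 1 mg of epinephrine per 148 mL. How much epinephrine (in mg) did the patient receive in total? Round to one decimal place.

20.1 mg

Concentration = 1 mg ÷ 148 mL = 0.006756757 mg/mL
Stage 1: 111.2 mL/hr × 7.2 hr = 800.64 mL → 800.64 mL × 0.006756757 mg/mL = 5.40973 mg
Stage 2: 258 mL/hr × 8.4 hr = 2167.2 mL → 2167.2 mL × 0.006756757 mg/mL = 14.64324 mg
Total = 5.40973 + 14.64324 = 20.05297 mg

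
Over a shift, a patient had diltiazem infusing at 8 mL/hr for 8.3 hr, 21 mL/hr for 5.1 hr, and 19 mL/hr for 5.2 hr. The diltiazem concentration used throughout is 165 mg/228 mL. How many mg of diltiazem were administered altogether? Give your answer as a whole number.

197 mg

Concentration = 165 mg ÷ 228 mL = 0.7236842 mg/mL
Stage 1: 8 mL/hr × 8.3 hr = 66.4 mL → 66.4 mL × 0.7236842 mg/mL = 48.05263 mg
Stage 2: 21 mL/hr × 5.1 hr = 107.1 mL → 107.1 mL × 0.7236842 mg/mL = 77.50658 mg
Stage 3: 19 mL/hr × 5.2 hr = 98.8 mL → 98.8 mL × 0.7236842 mg/mL = 71.5 mg
Total = 48.05263 + 77.50658 + 71.5 = 197.0592 mg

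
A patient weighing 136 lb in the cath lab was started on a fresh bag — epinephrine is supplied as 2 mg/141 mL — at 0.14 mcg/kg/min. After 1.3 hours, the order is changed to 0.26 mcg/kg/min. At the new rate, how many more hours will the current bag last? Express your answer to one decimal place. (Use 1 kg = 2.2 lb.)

Initial rate:
Weight = 136 lb ÷ 2.2 lb/kg = 61.81818 kg
Dose = 0.14 mcg/kg/min × 61.81818 kg = 8.654545 mcg/min
8.654545 mcg/min × 60 min/hr = 519.2727 mcg/hr
Concentration = 2 mg ÷ 141 mL = 0.0141844 mg/mL = 14.1844 mcg/mL
Rate = 519.2727 mcg/hr ÷ 14.1844 mcg/mL = 36.60873 mL/hr
Volume infused so far = 36.60873 mL/hr × 1.3 hr = 47.59135 mL
Volume remaining = 141 − 47.59135 = 93.40865 mL
New rate:
Dose = 0.26 mcg/kg/min × 61.81818 kg = 16.07273 mcg/min
16.07273 mcg/min × 60 min/hr = 964.3636 mcg/hr
Rate = 964.3636 mcg/hr ÷ 14.1844 mcg/mL = 67.98764 mL/hr
Time remaining = 93.40865 mL ÷ 67.98764 mL/hr = 1.373906 hr

1.4 hours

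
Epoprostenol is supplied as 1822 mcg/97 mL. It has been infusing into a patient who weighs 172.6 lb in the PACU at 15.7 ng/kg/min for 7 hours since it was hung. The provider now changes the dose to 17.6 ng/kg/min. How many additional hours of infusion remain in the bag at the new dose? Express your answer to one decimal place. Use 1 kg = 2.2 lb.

15.7 hours

Initial rate:
Weight = 172.6 lb ÷ 2.2 lb/kg = 78.45455 kg
Dose = 15.7 ng/kg/min × 78.45455 kg = 1231.736 ng/min
1231.736 ng/min × 60 min/hr = 73904.18 ng/hr
Concentration = 1822 mcg ÷ 97 mL = 18.78351 mcg/mL = 18783.51 ng/mL
Rate = 73904.18 ng/hr ÷ 18783.51 ng/mL = 3.934526 mL/hr
Volume infused so far = 3.934526 mL/hr × 7 hr = 27.54168 mL
Volume remaining = 97 − 27.54168 = 69.45832 mL
New rate:
Dose = 17.6 ng/kg/min × 78.45455 kg = 1380.8 ng/min
1380.8 ng/min × 60 min/hr = 82848 ng/hr
Rate = 82848 ng/hr ÷ 18783.51 ng/mL = 4.410678 mL/hr
Time remaining = 69.45832 mL ÷ 4.410678 mL/hr = 15.74776 hr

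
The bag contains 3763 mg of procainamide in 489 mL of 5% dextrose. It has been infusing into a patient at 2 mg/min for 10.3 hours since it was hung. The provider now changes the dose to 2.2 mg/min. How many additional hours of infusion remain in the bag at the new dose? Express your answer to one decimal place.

Initial rate:
2 mg/min × 60 min/hr = 120 mg/hr
Concentration = 3763 mg ÷ 489 mL = 7.695297 mg/mL
Rate = 120 mg/hr ÷ 7.695297 mg/mL = 15.59394 mL/hr
Volume infused so far = 15.59394 mL/hr × 10.3 hr = 160.6176 mL
Volume remaining = 489 − 160.6176 = 328.3824 mL
New rate:
2.2 mg/min × 60 min/hr = 132 mg/hr
Rate = 132 mg/hr ÷ 7.695297 mg/mL = 17.15334 mL/hr
Time remaining = 328.3824 mL ÷ 17.15334 mL/hr = 19.14394 hr

19.1 hours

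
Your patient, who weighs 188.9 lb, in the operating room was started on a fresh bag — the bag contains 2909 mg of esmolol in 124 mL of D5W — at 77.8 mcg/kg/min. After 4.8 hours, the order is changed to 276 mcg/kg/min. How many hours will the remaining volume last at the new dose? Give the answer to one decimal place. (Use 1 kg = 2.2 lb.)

0.7 hours

Initial rate:
Weight = 188.9 lb ÷ 2.2 lb/kg = 85.86364 kg
Dose = 77.8 mcg/kg/min × 85.86364 kg = 6680.191 mcg/min
6680.191 mcg/min × 60 min/hr = 400811.5 mcg/hr
Concentration = 2909 mg ÷ 124 mL = 23.45968 mg/mL = 23459.68 mcg/mL
Rate = 400811.5 mcg/hr ÷ 23459.68 mcg/mL = 17.08512 mL/hr
Volume infused so far = 17.08512 mL/hr × 4.8 hr = 82.00859 mL
Volume remaining = 124 − 82.00859 = 41.99141 mL
New rate:
Dose = 276 mcg/kg/min × 85.86364 kg = 23698.36 mcg/min
23698.36 mcg/min × 60 min/hr = 1421902 mcg/hr
Rate = 1421902 mcg/hr ÷ 23459.68 mcg/mL = 60.61046 mL/hr
Time remaining = 41.99141 mL ÷ 60.61046 mL/hr = 0.692808 hr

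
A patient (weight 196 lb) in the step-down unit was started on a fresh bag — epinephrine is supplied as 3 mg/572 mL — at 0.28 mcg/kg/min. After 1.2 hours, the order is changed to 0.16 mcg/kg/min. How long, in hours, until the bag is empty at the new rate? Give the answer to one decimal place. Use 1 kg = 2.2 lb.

Initial rate:
Weight = 196 lb ÷ 2.2 lb/kg = 89.09091 kg
Dose = 0.28 mcg/kg/min × 89.09091 kg = 24.94545 mcg/min
24.94545 mcg/min × 60 min/hr = 1496.727 mcg/hr
Concentration = 3 mg ÷ 572 mL = 0.005244755 mg/mL = 5.244755 mcg/mL
Rate = 1496.727 mcg/hr ÷ 5.244755 mcg/mL = 285.376 mL/hr
Volume infused so far = 285.376 mL/hr × 1.2 hr = 342.4512 mL
Volume remaining = 572 − 342.4512 = 229.5488 mL
New rate:
Dose = 0.16 mcg/kg/min × 89.09091 kg = 14.25455 mcg/min
14.25455 mcg/min × 60 min/hr = 855.2727 mcg/hr
Rate = 855.2727 mcg/hr ÷ 5.244755 mcg/mL = 163.072 mL/hr
Time remaining = 229.5488 mL ÷ 163.072 mL/hr = 1.407653 hr

1.4 hours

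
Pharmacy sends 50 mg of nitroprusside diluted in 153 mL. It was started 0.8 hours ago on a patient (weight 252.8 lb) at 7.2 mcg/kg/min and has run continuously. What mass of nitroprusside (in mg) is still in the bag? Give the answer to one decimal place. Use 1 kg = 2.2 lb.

Weight = 252.8 lb ÷ 2.2 lb/kg = 114.9091 kg
Dose = 7.2 mcg/kg/min × 114.9091 kg = 827.3455 mcg/min
827.3455 mcg/min × 60 min/hr = 49640.73 mcg/hr
Concentration = 50 mg ÷ 153 mL = 0.3267974 mg/mL = 326.7974 mcg/mL
Rate = 49640.73 mcg/hr ÷ 326.7974 mcg/mL = 151.9006 mL/hr
Volume infused = 151.9006 mL/hr × 0.8 hr = 121.5205 mL
Volume remaining = 153 − 121.5205 = 31.4795 mL
Drug remaining = 31.4795 mL × 326.7974 mcg/mL = 10287.42 mcg = 10.28742 mg

10.3 mg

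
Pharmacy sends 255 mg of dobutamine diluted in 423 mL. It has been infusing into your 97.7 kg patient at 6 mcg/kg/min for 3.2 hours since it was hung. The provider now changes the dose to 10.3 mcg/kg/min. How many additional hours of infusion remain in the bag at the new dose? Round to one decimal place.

2.4 hours

Initial rate:
Dose = 6 mcg/kg/min × 97.7 kg = 586.2 mcg/min
586.2 mcg/min × 60 min/hr = 35172 mcg/hr
Concentration = 255 mg ÷ 423 mL = 0.6028369 mg/mL = 602.8369 mcg/mL
Rate = 35172 mcg/hr ÷ 602.8369 mcg/mL = 58.34414 mL/hr
Volume infused so far = 58.34414 mL/hr × 3.2 hr = 186.7013 mL
Volume remaining = 423 − 186.7013 = 236.2987 mL
New rate:
Dose = 10.3 mcg/kg/min × 97.7 kg = 1006.31 mcg/min
1006.31 mcg/min × 60 min/hr = 60378.6 mcg/hr
Rate = 60378.6 mcg/hr ÷ 602.8369 mcg/mL = 100.1574 mL/hr
Time remaining = 236.2987 mL ÷ 100.1574 mL/hr = 2.359273 hr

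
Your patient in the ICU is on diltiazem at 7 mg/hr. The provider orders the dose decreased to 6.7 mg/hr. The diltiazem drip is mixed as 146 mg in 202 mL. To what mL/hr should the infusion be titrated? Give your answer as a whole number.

Concentration = 146 mg ÷ 202 mL = 0.7227723 mg/mL
Rate = 6.7 mg/hr ÷ 0.7227723 mg/mL = 9.269863 mL/hr

9 mL/hr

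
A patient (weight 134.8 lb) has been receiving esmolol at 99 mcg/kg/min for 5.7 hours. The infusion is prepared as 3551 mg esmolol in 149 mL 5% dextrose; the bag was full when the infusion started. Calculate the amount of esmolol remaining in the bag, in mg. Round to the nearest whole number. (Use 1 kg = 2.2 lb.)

Weight = 134.8 lb ÷ 2.2 lb/kg = 61.27273 kg
Dose = 99 mcg/kg/min × 61.27273 kg = 6066 mcg/min
6066 mcg/min × 60 min/hr = 363960 mcg/hr
Concentration = 3551 mg ÷ 149 mL = 23.83221 mg/mL = 23832.21 mcg/mL
Rate = 363960 mcg/hr ÷ 23832.21 mcg/mL = 15.27177 mL/hr
Volume infused = 15.27177 mL/hr × 5.7 hr = 87.04906 mL
Volume remaining = 149 − 87.04906 = 61.95094 mL
Drug remaining = 61.95094 mL × 23832.21 mcg/mL = 1476428 mcg = 1476.428 mg

1476 mg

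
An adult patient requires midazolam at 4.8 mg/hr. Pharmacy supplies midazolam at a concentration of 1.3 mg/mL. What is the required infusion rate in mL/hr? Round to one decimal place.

Rate = 4.8 mg/hr ÷ 1.3 mg/mL = 3.692308 mL/hr

3.7 mL/hr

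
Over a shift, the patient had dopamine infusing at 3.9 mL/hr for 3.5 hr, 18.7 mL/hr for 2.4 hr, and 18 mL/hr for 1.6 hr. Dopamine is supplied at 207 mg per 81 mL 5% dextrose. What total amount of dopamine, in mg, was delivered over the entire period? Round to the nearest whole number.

223 mg

Concentration = 207 mg ÷ 81 mL = 2.555556 mg/mL
Stage 1: 3.9 mL/hr × 3.5 hr = 13.65 mL → 13.65 mL × 2.555556 mg/mL = 34.88333 mg
Stage 2: 18.7 mL/hr × 2.4 hr = 44.88 mL → 44.88 mL × 2.555556 mg/mL = 114.6933 mg
Stage 3: 18 mL/hr × 1.6 hr = 28.8 mL → 28.8 mL × 2.555556 mg/mL = 73.6 mg
Total = 34.88333 + 114.6933 + 73.6 = 223.1767 mg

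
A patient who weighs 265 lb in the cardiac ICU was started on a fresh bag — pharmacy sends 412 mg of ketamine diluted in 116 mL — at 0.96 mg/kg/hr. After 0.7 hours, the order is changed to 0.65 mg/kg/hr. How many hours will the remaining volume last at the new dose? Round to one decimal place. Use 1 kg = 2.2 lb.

4.2 hours

Initial rate:
Weight = 265 lb ÷ 2.2 lb/kg = 120.4545 kg
Dose = 0.96 mg/kg/hr × 120.4545 kg = 115.6364 mg/hr
Concentration = 412 mg ÷ 116 mL = 3.551724 mg/mL
Rate = 115.6364 mg/hr ÷ 3.551724 mg/mL = 32.55781 mL/hr
Volume infused so far = 32.55781 mL/hr × 0.7 hr = 22.79047 mL
Volume remaining = 116 − 22.79047 = 93.20953 mL
New rate:
Dose = 0.65 mg/kg/hr × 120.4545 kg = 78.29545 mg/hr
Rate = 78.29545 mg/hr ÷ 3.551724 mg/mL = 22.04435 mL/hr
Time remaining = 93.20953 mL ÷ 22.04435 mL/hr = 4.228273 hr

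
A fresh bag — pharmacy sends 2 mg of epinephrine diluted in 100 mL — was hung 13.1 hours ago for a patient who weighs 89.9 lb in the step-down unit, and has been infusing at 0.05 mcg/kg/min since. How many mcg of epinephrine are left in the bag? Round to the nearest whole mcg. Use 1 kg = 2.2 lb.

394 mcg

Weight = 89.9 lb ÷ 2.2 lb/kg = 40.86364 kg
Dose = 0.05 mcg/kg/min × 40.86364 kg = 2.043182 mcg/min
2.043182 mcg/min × 60 min/hr = 122.5909 mcg/hr
Concentration = 2 mg ÷ 100 mL = 0.02 mg/mL = 20 mcg/mL
Rate = 122.5909 mcg/hr ÷ 20 mcg/mL = 6.129545 mL/hr
Volume infused = 6.129545 mL/hr × 13.1 hr = 80.29705 mL
Volume remaining = 100 − 80.29705 = 19.70295 mL
Drug remaining = 19.70295 mL × 20 mcg/mL = 394.0591 mcg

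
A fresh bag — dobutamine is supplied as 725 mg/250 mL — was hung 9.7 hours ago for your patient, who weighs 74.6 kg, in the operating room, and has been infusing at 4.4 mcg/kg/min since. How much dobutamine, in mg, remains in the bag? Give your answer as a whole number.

Dose = 4.4 mcg/kg/min × 74.6 kg = 328.24 mcg/min
328.24 mcg/min × 60 min/hr = 19694.4 mcg/hr
Concentration = 725 mg ÷ 250 mL = 2.9 mg/mL = 2900 mcg/mL
Rate = 19694.4 mcg/hr ÷ 2900 mcg/mL = 6.791172 mL/hr
Volume infused = 6.791172 mL/hr × 9.7 hr = 65.87437 mL
Volume remaining = 250 − 65.87437 = 184.1256 mL
Drug remaining = 184.1256 mL × 2900 mcg/mL = 533964.3 mcg = 533.9643 mg

534 mg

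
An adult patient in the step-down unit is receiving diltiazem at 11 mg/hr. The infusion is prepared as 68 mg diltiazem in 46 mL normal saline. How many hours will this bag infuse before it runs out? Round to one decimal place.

Concentration = 68 mg ÷ 46 mL = 1.478261 mg/mL
Rate = 11 mg/hr ÷ 1.478261 mg/mL = 7.441176 mL/hr
Duration = 46 mL ÷ 7.441176 mL/hr = 6.181818 hr

6.2 hours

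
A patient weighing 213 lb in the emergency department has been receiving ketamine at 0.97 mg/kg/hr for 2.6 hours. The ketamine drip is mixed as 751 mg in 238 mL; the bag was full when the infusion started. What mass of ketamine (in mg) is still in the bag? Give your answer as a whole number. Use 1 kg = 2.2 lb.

507 mg

Weight = 213 lb ÷ 2.2 lb/kg = 96.81818 kg
Dose = 0.97 mg/kg/hr × 96.81818 kg = 93.91364 mg/hr
Concentration = 751 mg ÷ 238 mL = 3.155462 mg/mL
Rate = 93.91364 mg/hr ÷ 3.155462 mg/mL = 29.76224 mL/hr
Volume infused = 29.76224 mL/hr × 2.6 hr = 77.38184 mL
Volume remaining = 238 − 77.38184 = 160.6182 mL
Drug remaining = 160.6182 mL × 3.155462 mg/mL = 506.8245 mg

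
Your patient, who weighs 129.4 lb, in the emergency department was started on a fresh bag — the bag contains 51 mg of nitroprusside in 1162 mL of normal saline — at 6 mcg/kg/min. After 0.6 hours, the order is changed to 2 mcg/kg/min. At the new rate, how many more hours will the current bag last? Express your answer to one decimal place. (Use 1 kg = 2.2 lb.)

5.4 hours

Initial rate:
Weight = 129.4 lb ÷ 2.2 lb/kg = 58.81818 kg
Dose = 6 mcg/kg/min × 58.81818 kg = 352.9091 mcg/min
352.9091 mcg/min × 60 min/hr = 21174.55 mcg/hr
Concentration = 51 mg ÷ 1162 mL = 0.04388985 mg/mL = 43.88985 mcg/mL
Rate = 21174.55 mcg/hr ÷ 43.88985 mcg/mL = 482.4475 mL/hr
Volume infused so far = 482.4475 mL/hr × 0.6 hr = 289.4685 mL
Volume remaining = 1162 − 289.4685 = 872.5315 mL
New rate:
Dose = 2 mcg/kg/min × 58.81818 kg = 117.6364 mcg/min
117.6364 mcg/min × 60 min/hr = 7058.182 mcg/hr
Rate = 7058.182 mcg/hr ÷ 43.88985 mcg/mL = 160.8158 mL/hr
Time remaining = 872.5315 mL ÷ 160.8158 mL/hr = 5.425657 hr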